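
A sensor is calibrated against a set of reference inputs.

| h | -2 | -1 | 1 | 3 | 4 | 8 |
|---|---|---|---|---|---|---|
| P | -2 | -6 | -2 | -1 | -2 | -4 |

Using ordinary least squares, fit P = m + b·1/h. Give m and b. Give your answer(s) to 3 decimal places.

The normal system XᵀX·[m, b]ᵀ = XᵀP is [[6, 5/24]; [5/24, 1405/576]]·[m, b]ᵀ = [-17, 11/3]ᵀ.
det = 6·(1405/576) − (5/24)² = 8405/576.
m = ((-17)·(1405/576) − (5/24)·(11/3))/(8405/576) = -4865/1681; b = (6·(11/3) − (5/24)·(-17))/(8405/576) = 14712/8405.

m = -2.894, b = 1.750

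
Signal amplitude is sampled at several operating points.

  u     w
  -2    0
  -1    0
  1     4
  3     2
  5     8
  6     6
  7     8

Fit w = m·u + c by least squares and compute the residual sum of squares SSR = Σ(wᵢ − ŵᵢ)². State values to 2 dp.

SSR = 12.68

Entries of MᵀM: Σu·u = 125, Σu = 19, Σ1 = 7.
Right-hand side: Σu·w = 142, Σw = 28.
Eliminating c: 7·(row 1) − 19·(row 2) gives 514·m = 7·142 − 19·28 = 462, so m = 231/257.
Then c = (28 − 19·(231/257))/7 = 401/257.
Residuals: 61/257, -170/257, 396/257, -580/257, 500/257, -245/257, 38/257; SSR = 3258/257.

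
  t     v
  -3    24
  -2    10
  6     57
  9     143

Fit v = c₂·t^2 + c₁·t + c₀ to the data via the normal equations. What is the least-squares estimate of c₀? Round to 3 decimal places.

c₀ = -2.993

Normal-equation sums: Σt^2·t^2 = 7954, Σt^2·t = 910, Σt^2 = 130, Σt·t = 130, Σt = 10, Σ1 = 4.
Right-hand side: Σt^2·v = 13891, Σt·v = 1537, Σv = 234.
Inverting the 3×3 Gram matrix, [c₂, c₁, c₀]ᵀ = [3437/1644, -21217/8220, -410/137]ᵀ.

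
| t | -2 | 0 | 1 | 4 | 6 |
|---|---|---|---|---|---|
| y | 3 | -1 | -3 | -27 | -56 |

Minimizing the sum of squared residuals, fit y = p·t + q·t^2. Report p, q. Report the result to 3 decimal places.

With design matrix X, XᵀX = [[57, 273]; [273, 1569]] and Xᵀy = [-453, -2439]ᵀ.
Determinant 57·1569 − 273² = 14904.
p = ((-453)·1569 − 273·(-2439))/14904 = -2495/828; q = (57·(-2439) − 273·(-453))/14904 = -853/828.

p = -3.013, q = -1.030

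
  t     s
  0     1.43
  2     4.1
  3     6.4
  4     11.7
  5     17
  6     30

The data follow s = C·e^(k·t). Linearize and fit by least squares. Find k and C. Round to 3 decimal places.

Linearized form: ln s = k·t + ln C. From the 6 transformed points,
Σt = 20.0000, Σ(t)² = 90.0000, Σln s = 12.3190, Σt·ln s = 52.8025.
Normal system: [[90.0000, 20.0000]; [20.0000, 6]]·[k, ln C]ᵀ = [52.8025, 12.3190]ᵀ.
Slope k = (n·Σt·ln s − Σt·Σln s)/(n·Σ(t)² − (Σt)²) = (6·52.8025 − 20.0000·12.3190)/140.0000 = 0.50311; ln C = (Σln s − k·Σt)/n = 0.37612, so C = exp(0.37612) = 1.45662.

k = 0.503, C = 1.457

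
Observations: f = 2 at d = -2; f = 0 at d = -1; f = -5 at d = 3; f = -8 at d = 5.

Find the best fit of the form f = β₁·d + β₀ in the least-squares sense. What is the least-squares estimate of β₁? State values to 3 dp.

Setting ∂/∂β₁ … = 0 gives: 39·β₁ + 5·β₀ = -59;  5·β₁ + 4·β₀ = -11.
(Σd·d = 39, Σd = 5, Σ1 = 4, Σd·f = -59, Σf = -11.)
det = 39·4 − 5² = 131.
β₁ = ((-59)·4 − 5·(-11))/131 = -181/131; β₀ = (39·(-11) − 5·(-59))/131 = -134/131.

β₁ = -1.382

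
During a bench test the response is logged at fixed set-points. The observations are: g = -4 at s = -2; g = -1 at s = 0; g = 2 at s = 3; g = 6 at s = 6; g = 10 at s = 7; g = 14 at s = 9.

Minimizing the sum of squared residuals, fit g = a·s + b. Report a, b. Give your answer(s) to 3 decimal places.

Entries of AᵀA: Σs·s = 179, Σs = 23, Σ1 = 6.
Moment sums: Σs·g = 246, Σg = 27.
AᵀA·[a, b]ᵀ = Aᵀg becomes [[179, 23]; [23, 6]]·[a, b]ᵀ = [246, 27]ᵀ.
det = 179·6 − 23² = 545.
a = (246·6 − 23·27)/545 = 171/109; b = (179·27 − 23·246)/545 = -165/109.

a = 1.569, b = -1.514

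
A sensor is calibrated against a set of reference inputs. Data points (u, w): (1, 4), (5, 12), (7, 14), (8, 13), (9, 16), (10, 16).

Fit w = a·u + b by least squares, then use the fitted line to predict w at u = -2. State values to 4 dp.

ŵ = 1.1250

Sums needed: Σu·u = 320, Σu = 40, Σ1 = 6.
For Xᵀw: Σu·w = 570, Σw = 75.
det = 320·6 − 40² = 320.
a = (570·6 − 40·75)/320 = 21/16; b = (320·75 − 40·570)/320 = 15/4.
At u = -2: ŵ = (21/16)·(-2) + (15/4)·(1) = 9/8.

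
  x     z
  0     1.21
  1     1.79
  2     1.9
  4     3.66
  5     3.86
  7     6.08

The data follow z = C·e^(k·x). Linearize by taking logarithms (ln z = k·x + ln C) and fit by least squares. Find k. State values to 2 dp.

With ln zᵢ as the transformed response and xᵢ as the regressor:
Over the data: Σx = 19.0000, Σ(x)² = 95.0000, Σln z = 5.8678, Σx·ln z = 26.4441.
Normal system: [[95.0000, 19.0000]; [19.0000, 6]]·[k, ln C]ᵀ = [26.4441, 5.8678]ᵀ.
Slope k = (n·Σx·ln z − Σx·Σln z)/(n·Σ(x)² − (Σx)²) = (6·26.4441 − 19.0000·5.8678)/209.0000 = 0.22572; ln C = (Σln z − k·Σx)/n = 0.26318.

k = 0.23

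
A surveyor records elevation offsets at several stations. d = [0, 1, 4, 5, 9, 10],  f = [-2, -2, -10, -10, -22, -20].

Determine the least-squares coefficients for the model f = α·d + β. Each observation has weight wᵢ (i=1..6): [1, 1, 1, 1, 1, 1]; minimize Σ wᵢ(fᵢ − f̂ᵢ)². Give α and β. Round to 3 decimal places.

α = -2.064, β = -1.022

From the data, Σwᵢ·d·d = 223, Σwᵢ·d = 29, Σwᵢ·1 = 6.
Right-hand side: Σwᵢ·d·f = -490, Σwᵢ·f = -66.
So XᵀWX·[α, β]ᵀ = XᵀWf: [[223, 29]; [29, 6]]·[α, β]ᵀ = [-490, -66]ᵀ.
Eliminating β: 6·(row 1) − 29·(row 2) gives 497·α = 6·(-490) − 29·(-66) = -1026, so α = -1026/497.
Then β = ((-66) − 29·(-1026/497))/6 = -508/497.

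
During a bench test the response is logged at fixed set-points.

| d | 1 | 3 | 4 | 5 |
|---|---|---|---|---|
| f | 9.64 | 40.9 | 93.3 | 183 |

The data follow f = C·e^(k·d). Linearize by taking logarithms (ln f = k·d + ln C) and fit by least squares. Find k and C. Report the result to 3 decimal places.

Taking logs, ln f = k·d + ln C, so regress ln f on d.
XᵀX = [[51.0000, 13.0000]; [13.0000, 4]], rhs = [57.5900, 15.7224]ᵀ  (here Σd = 13.0000, Σ(d)² = 51.0000, Σln f = 15.7224, Σd·ln f = 57.5900).
Δ = 51.0000·4 − (13.0000)² = 35.0000; k = (57.5900·4 − 13.0000·15.7224)/35.0000 = 0.74198, ln C = (51.0000·15.7224 − 13.0000·57.5900)/35.0000 = 1.51914, so C = exp(1.51914) = 4.56830.

k = 0.742, C = 4.568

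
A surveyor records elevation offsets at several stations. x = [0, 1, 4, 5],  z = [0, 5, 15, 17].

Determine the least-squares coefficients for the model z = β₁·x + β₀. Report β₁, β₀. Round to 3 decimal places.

β₁ = 3.382, β₀ = 0.794

Entries of MᵀM: Σx·x = 42, Σx = 10, Σ1 = 4.
Right-hand side: Σx·z = 150, Σz = 37.
Determinant 42·4 − 10² = 68.
β₁ = (150·4 − 10·37)/68 = 115/34; β₀ = (42·37 − 10·150)/68 = 27/34.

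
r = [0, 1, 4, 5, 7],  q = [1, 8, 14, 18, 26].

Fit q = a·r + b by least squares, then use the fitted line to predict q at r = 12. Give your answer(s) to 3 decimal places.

The normal system MᵀM·[a, b]ᵀ = Mᵀq is [[91, 17]; [17, 5]]·[a, b]ᵀ = [336, 67]ᵀ.
det = 91·5 − 17² = 166.
a = (336·5 − 17·67)/166 = 541/166; b = (91·67 − 17·336)/166 = 385/166.
At r = 12: q̂ = (541/166)·(12) + (385/166)·(1) = 6877/166.

q̂ = 41.428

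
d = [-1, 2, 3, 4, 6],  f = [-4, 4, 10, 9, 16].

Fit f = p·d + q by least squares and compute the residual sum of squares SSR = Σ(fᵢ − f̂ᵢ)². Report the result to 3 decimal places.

Compute the Gram sums: Σd·d = 66, Σd = 14, Σ1 = 5.
And Σd·f = 174, Σf = 35.
So AᵀA·[p, q]ᵀ = Aᵀf: [[66, 14]; [14, 5]]·[p, q]ᵀ = [174, 35]ᵀ.
Determinant 66·5 − 14² = 134.
p = (174·5 − 14·35)/134 = 190/67; q = (66·35 − 14·174)/134 = -63/67.
Residuals: -15/67, -49/67, 163/67, -94/67, -5/67; SSR = 568/67.

SSR = 8.478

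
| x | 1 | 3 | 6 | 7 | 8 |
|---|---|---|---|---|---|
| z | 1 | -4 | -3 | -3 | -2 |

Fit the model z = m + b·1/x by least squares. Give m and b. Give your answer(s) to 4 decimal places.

m = -3.7287, b = 4.3236

From the data, Σ1 = 5, Σ1/x = 99/56, Σ1/x·1/x = 33161/28224.
Right-hand side: Σz = -11, Σ1/x·z = -127/84.
Normal equations: [[5, 99/56]; [99/56, 33161/28224]]·[m, b]ᵀ = [-11, -127/84]ᵀ.
det = 5·(33161/28224) − (99/56)² = 19399/7056.
m = ((-11)·(33161/28224) − (99/56)·(-127/84))/(19399/7056) = -289333/77596; b = (5·(-127/84) − (99/56)·(-11))/(19399/7056) = 83874/19399.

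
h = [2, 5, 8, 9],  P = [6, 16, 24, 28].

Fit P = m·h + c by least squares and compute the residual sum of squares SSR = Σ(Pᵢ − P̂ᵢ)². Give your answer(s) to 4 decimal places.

Forming XᵀX = [[174, 24]; [24, 4]] and XᵀP = [536, 74]ᵀ gives XᵀX·[m, c]ᵀ = XᵀP.
Eliminating c: 4·(row 1) − 24·(row 2) gives 120·m = 4·536 − 24·74 = 368, so m = 46/15.
Then c = (74 − 24·(46/15))/4 = 1/10.
Residuals: -7/30, 17/30, -19/30, 3/10; SSR = 13/15.

SSR = 0.8667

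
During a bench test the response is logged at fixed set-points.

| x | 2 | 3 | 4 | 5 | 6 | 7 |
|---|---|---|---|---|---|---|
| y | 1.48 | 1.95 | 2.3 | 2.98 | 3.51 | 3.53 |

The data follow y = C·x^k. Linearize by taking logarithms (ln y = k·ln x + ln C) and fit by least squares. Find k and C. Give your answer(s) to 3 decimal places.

k = 0.743, C = 0.871

With ln yᵢ as the transformed response and ln xᵢ as the regressor:
Sums: Σln x = 8.5252, Σ(ln x)² = 13.1965, Σln y = 5.5016, Σln x·ln y = 8.6216.
Normal system: [[13.1965, 8.5252]; [8.5252, 6]]·[k, ln C]ᵀ = [8.6216, 5.5016]ᵀ.
Δ = 13.1965·6 − (8.5252)² = 6.5005; k = (8.6216·6 − 8.5252·5.5016)/6.5005 = 0.74263, ln C = (13.1965·5.5016 − 8.5252·8.6216)/6.5005 = -0.13824, so C = exp(-0.13824) = 0.87089.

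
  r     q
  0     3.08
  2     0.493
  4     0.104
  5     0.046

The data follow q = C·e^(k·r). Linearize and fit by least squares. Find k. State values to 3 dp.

k = -0.835

Let Y = ln q. Fitting Y = k·r + ln C by least squares:
Σr = 11.0000, Σ(r)² = 45.0000, Σln q = -4.9248, Σr·ln q = -25.8635.
Equations: 45.0000·k + 11.0000·ln C = -25.8635;  11.0000·k + 4·ln C = -4.9248.
Solving (det = 59.0000): k = -0.83528, ln C = 1.06581.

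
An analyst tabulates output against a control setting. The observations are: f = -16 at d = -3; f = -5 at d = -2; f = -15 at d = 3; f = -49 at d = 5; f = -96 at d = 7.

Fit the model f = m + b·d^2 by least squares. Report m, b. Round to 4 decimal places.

m = 2.6402, b = -2.0229

The normal equations are: 5·m + 96·b = -181;  96·m + 3204·b = -6228.
(Σ1 = 5, Σd^2 = 96, Σd^2·d^2 = 3204, Σf = -181, Σd^2·f = -6228.)
Eliminating b: 3204·(row 1) − 96·(row 2) gives 6804·m = 3204·(-181) − 96·(-6228) = 17964, so m = 499/189.
Then b = ((-6228) − 96·(499/189))/3204 = -1147/567.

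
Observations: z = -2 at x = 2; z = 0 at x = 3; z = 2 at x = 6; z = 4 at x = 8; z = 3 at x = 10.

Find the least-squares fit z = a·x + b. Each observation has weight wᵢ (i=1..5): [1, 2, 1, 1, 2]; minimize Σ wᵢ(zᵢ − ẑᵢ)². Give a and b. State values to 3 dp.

a = 0.571, b = -2.000

Entries of MᵀWM: Σwᵢ·x·x = 322, Σwᵢ·x = 42, Σwᵢ·1 = 7.
Moment sums: Σwᵢ·x·z = 100, Σwᵢ·z = 10.
Eliminating b: 7·(row 1) − 42·(row 2) gives 490·a = 7·100 − 42·10 = 280, so a = 4/7.
Then b = (10 − 42·(4/7))/7 = -2.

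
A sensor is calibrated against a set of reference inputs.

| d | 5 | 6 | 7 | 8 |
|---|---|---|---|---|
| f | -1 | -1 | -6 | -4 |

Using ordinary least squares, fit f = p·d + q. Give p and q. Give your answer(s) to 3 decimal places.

p = -1.400, q = 6.100

Sums needed: Σd·d = 174, Σd = 26, Σ1 = 4.
Moment sums: Σd·f = -85, Σf = -12.
det = 174·4 − 26² = 20.
p = ((-85)·4 − 26·(-12))/20 = -7/5; q = (174·(-12) − 26·(-85))/20 = 61/10.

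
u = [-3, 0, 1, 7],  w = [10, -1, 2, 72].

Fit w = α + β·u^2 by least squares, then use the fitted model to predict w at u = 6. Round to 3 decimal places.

ŵ = 52.317

Compute the Gram sums: Σ1 = 4, Σu^2 = 59, Σu^2·u^2 = 2483.
And Σw = 83, Σu^2·w = 3620.
Determinant 4·2483 − 59² = 6451.
α = (83·2483 − 59·3620)/6451 = -7491/6451; β = (4·3620 − 59·83)/6451 = 9583/6451.
At u = 6: ŵ = (-7491/6451)·(1) + (9583/6451)·(36) = 337497/6451.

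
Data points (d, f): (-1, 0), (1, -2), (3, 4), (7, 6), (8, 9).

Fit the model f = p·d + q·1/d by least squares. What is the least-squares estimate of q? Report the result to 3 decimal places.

Sums needed: Σd·d = 124, Σd·1/d = 5, Σ1/d·1/d = 60601/28224.
Moment sums: Σd·f = 124, Σ1/d·f = 221/168.
So MᵀM·[p, q]ᵀ = Mᵀf: [[124, 5]; [5, 60601/28224]]·[p, q]ᵀ = [124, 221/168]ᵀ.
det = 124·(60601/28224) − 5² = 1702231/7056.
p = (124·(60601/28224) − 5·(221/168))/(1702231/7056) = 1832221/1702231; q = (124·(221/168) − 5·124)/(1702231/7056) = -3223752/1702231.

q = -1.894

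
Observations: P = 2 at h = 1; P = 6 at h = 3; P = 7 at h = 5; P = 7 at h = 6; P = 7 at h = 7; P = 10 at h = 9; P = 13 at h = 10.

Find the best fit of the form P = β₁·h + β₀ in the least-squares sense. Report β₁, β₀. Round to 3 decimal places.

β₁ = 1.009, β₀ = 1.516

From the data, Σh·h = 301, Σh = 41, Σ1 = 7.
Moment sums: Σh·P = 366, ΣP = 52.
XᵀX·[β₁, β₀]ᵀ = XᵀP becomes [[301, 41]; [41, 7]]·[β₁, β₀]ᵀ = [366, 52]ᵀ.
Determinant 301·7 − 41² = 426.
β₁ = (366·7 − 41·52)/426 = 215/213; β₀ = (301·52 − 41·366)/426 = 323/213.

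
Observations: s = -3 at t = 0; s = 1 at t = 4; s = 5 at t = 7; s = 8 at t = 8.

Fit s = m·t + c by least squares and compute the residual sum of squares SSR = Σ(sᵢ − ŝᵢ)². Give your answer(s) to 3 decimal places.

The normal equations are: 129·m + 19·c = 103;  19·m + 4·c = 11.
(Σt·t = 129, Σt = 19, Σ1 = 4, Σt·s = 103, Σs = 11.)
Eliminating c: 4·(row 1) − 19·(row 2) gives 155·m = 4·103 − 19·11 = 203, so m = 203/155.
Then c = (11 − 19·(203/155))/4 = -538/155.
Residuals: 73/155, -119/155, -108/155, 154/155; SSR = 354/155.

SSR = 2.284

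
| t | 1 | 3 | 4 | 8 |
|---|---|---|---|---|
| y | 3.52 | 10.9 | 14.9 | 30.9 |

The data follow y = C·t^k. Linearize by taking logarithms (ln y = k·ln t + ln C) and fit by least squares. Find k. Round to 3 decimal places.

Taking logs, ln y = k·ln t + ln C, so regress ln y on ln t.
Σln t = 4.5643, Σ(ln t)² = 7.4528, Σln y = 9.7793, Σln t·ln y = 13.5033.
Equations: 7.4528·k + 4.5643·ln C = 13.5033;  4.5643·k + 4·ln C = 9.7793.
Solving (det = 8.9781): k = 1.04440, ln C = 1.25308.

k = 1.044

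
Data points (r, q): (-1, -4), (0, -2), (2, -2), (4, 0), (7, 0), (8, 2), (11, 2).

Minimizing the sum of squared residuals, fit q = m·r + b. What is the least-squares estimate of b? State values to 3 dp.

Entries of MᵀM: Σr·r = 255, Σr = 31, Σ1 = 7.
For Mᵀq: Σr·q = 38, Σq = -4.
Eliminating b: 7·(row 1) − 31·(row 2) gives 824·m = 7·38 − 31·(-4) = 390, so m = 195/412.
Then b = ((-4) − 31·(195/412))/7 = -1099/412.

b = -2.667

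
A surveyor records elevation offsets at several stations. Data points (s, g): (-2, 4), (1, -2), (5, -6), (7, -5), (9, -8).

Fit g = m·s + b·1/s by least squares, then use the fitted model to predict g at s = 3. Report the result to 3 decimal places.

Forming XᵀX = [[160, 5]; [5, 525001/396900]] and Xᵀg = [-147, -2143/315]ᵀ gives XᵀX·[m, b]ᵀ = Xᵀg.
det = 160·(525001/396900) − 5² = 3703883/19845.
m = ((-147)·(525001/396900) − 5·(-2143/315))/(3703883/19845) = -63674247/74077660; b = (160·(-2143/315) − 5·(-147))/(3703883/19845) = -7015365/3703883.
At s = 3: ĝ = (-63674247/74077660)·(3) + (-7015365/3703883)·(1/3) = -237791841/74077660.

ĝ = -3.210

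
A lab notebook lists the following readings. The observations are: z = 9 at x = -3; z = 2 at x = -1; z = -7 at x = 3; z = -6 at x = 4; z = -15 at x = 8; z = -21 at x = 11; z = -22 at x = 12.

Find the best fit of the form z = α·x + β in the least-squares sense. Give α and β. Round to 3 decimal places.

α = -1.999, β = 1.139

From the data, Σx·x = 364, Σx = 34, Σ1 = 7.
Right-hand side: Σx·z = -689, Σz = -60.
So MᵀM·[α, β]ᵀ = Mᵀz: [[364, 34]; [34, 7]]·[α, β]ᵀ = [-689, -60]ᵀ.
Eliminating β: 7·(row 1) − 34·(row 2) gives 1392·α = 7·(-689) − 34·(-60) = -2783, so α = -2783/1392.
Then β = ((-60) − 34·(-2783/1392))/7 = 793/696.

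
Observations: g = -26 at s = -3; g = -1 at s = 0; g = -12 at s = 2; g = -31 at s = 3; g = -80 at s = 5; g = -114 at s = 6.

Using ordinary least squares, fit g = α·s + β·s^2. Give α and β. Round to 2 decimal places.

Compute the Gram sums: Σs·s = 83, Σs·s^2 = 349, Σs^2·s^2 = 2099.
For Xᵀg: Σs·g = -1123, Σs^2·g = -6665.
Eliminating β: 2099·(row 1) − 349·(row 2) gives 52416·α = 2099·(-1123) − 349·(-6665) = -31092, so α = -2591/4368.
Then β = ((-6665) − 349·(-2591/4368))/2099 = -13439/4368.

α = -0.59, β = -3.08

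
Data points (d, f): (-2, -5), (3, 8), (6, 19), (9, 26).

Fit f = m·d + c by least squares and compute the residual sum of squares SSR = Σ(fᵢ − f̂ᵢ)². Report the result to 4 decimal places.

SSR = 3.0303

With design matrix M, MᵀM = [[130, 16]; [16, 4]] and Mᵀf = [382, 48]ᵀ.
Δ = 130·4 − 16² = 264.
m = (382·4 − 16·48)/264 = 95/33; c = (130·48 − 16·382)/264 = 16/33.
Residuals: 3/11, -37/33, 41/33, -13/33; SSR = 100/33.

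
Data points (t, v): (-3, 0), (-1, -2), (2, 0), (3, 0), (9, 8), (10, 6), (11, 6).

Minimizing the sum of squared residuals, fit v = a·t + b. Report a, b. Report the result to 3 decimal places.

a = 0.641, b = -0.266

The normal equations are: 325·a + 31·b = 200;  31·a + 7·b = 18.
Δ = 325·7 − 31² = 1314.
a = (200·7 − 31·18)/1314 = 421/657; b = (325·18 − 31·200)/1314 = -175/657.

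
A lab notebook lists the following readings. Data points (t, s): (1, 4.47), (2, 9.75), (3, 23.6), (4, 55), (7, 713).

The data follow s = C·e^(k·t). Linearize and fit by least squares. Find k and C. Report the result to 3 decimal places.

Let Y = ln s. Fitting Y = k·t + ln C by least squares:
Σt = 17.0000, Σ(t)² = 79.0000, Σln s = 17.5127, Σt·ln s = 77.5514.
Equations: 79.0000·k + 17.0000·ln C = 77.5514;  17.0000·k + 5·ln C = 17.5127.
Slope k = (n·Σt·ln s − Σt·Σln s)/(n·Σ(t)² − (Σt)²) = (5·77.5514 − 17.0000·17.5127)/106.0000 = 0.84944; ln C = (Σln s − k·Σt)/n = 0.61445, so C = exp(0.61445) = 1.84863.

k = 0.849, C = 1.849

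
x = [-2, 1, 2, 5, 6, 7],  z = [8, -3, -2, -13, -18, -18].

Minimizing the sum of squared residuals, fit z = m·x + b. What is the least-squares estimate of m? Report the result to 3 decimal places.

m = -2.997

Sums needed: Σx·x = 119, Σx = 19, Σ1 = 6.
Moment sums: Σx·z = -322, Σz = -46.
MᵀM·[m, b]ᵀ = Mᵀz becomes [[119, 19]; [19, 6]]·[m, b]ᵀ = [-322, -46]ᵀ.
Determinant 119·6 − 19² = 353.
m = ((-322)·6 − 19·(-46))/353 = -1058/353; b = (119·(-46) − 19·(-322))/353 = 644/353.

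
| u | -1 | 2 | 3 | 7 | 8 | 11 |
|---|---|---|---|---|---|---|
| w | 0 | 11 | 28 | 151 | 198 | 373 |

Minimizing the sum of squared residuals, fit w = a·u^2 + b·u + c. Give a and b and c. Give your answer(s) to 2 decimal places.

Normal-equation sums: Σu^2·u^2 = 21236, Σu^2·u = 2220, Σu^2 = 248, Σu·u = 248, Σu = 30, Σ1 = 6.
For Xᵀw: Σu^2·w = 65500, Σu·w = 6850, Σw = 761.
Solving the 3×3 system (Gaussian elimination) gives a = 5393/1778, b = 1315/1778, c = -284/127.

a = 3.03, b = 0.74, c = -2.24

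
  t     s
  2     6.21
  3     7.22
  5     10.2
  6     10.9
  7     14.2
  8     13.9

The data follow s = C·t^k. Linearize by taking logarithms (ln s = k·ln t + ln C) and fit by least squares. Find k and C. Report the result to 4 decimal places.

Linearized form: ln s = k·ln t + ln C. From the 6 transformed points,
Over the data: Σln t = 9.2183, Σ(ln t)² = 15.5987, Σln s = 13.7993, Σln t·ln s = 22.0913.
Normal system: [[15.5987, 9.2183]; [9.2183, 6]]·[k, ln C]ᵀ = [22.0913, 13.7993]ᵀ.
Slope k = (n·Σln t·ln s − Σln t·Σln s)/(n·Σ(ln t)² − (Σln t)²) = (6·22.0913 − 9.2183·13.7993)/8.6152 = 0.61999; ln C = (Σln s − k·Σln t)/n = 1.34734, so C = exp(1.34734) = 3.84719.

k = 0.6200, C = 3.8472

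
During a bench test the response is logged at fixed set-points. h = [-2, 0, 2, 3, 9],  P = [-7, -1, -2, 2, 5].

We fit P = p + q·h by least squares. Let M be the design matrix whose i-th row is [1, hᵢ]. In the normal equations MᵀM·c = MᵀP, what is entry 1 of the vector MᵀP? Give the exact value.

-3

Entry 1 ↔ basis 1, so (MᵀP)_{1} = Σᵢ Pᵢ = (1)·(-7) + (1)·(-1) + (1)·(-2) + (1)·(2) + (1)·(5) = -3.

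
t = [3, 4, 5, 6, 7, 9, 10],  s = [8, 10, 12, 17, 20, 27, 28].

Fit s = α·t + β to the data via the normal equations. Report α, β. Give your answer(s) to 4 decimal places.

The normal equations are: 316·α + 44·β = 889;  44·α + 7·β = 122.
Eliminating β: 7·(row 1) − 44·(row 2) gives 276·α = 7·889 − 44·122 = 855, so α = 285/92.
Then β = (122 − 44·(285/92))/7 = -47/23.

α = 3.0978, β = -2.0435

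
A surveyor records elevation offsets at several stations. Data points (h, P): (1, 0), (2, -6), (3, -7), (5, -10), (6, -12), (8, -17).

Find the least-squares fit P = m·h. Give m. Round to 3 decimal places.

Normal-equation sums: Σh·h = 139.
For MᵀP: Σh·P = -291.
So MᵀM·[m]ᵀ = MᵀP: [[139]]·[m]ᵀ = [-291]ᵀ.
m = (-291)/139 = -2.09353.

m = -2.094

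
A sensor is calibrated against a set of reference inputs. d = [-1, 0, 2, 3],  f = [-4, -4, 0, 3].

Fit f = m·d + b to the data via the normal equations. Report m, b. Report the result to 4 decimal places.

m = 1.8000, b = -3.0500

The normal equations are: 14·m + 4·b = 13;  4·m + 4·b = -5.
(Σd·d = 14, Σd = 4, Σ1 = 4, Σd·f = 13, Σf = -5.)
Determinant 14·4 − 4² = 40.
m = (13·4 − 4·(-5))/40 = 9/5; b = (14·(-5) − 4·13)/40 = -61/20.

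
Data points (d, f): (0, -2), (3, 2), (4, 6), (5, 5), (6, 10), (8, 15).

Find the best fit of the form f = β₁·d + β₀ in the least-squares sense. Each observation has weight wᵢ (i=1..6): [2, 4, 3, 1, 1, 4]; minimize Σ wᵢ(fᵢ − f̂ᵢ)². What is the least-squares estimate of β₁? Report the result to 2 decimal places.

β₁ = 2.24

Forming MᵀWM = [[401, 67]; [67, 15]] and MᵀWf = [661, 97]ᵀ gives MᵀWM·[β₁, β₀]ᵀ = MᵀWf.
Eliminating β₀: 15·(row 1) − 67·(row 2) gives 1526·β₁ = 15·661 − 67·97 = 3416, so β₁ = 244/109.
Then β₀ = (97 − 67·(244/109))/15 = -385/109.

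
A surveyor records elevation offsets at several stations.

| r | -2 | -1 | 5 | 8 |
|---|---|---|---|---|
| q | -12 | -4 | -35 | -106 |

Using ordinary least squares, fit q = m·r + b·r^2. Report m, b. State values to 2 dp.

The normal equations are: 94·m + 628·b = -995;  628·m + 4738·b = -7711.
Eliminating b: 4738·(row 1) − 628·(row 2) gives 50988·m = 4738·(-995) − 628·(-7711) = 128198, so m = 9157/3642.
Then b = ((-7711) − 628·(9157/3642))/4738 = -7141/3642.

m = 2.51, b = -1.96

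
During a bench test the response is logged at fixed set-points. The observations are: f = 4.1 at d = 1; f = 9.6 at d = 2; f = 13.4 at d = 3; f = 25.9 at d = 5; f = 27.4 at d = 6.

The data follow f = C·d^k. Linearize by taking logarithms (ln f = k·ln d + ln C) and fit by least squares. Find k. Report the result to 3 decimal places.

Linearized form: ln f = k·ln d + ln C. From the 5 transformed points,
Σln d = 5.1930, Σ(ln d)² = 7.4881, Σln f = 12.8328, Σln d·ln f = 15.5881.
Equations: 7.4881·k + 5.1930·ln C = 15.5881;  5.1930·k + 5·ln C = 12.8328.
Slope k = (n·Σln d·ln f − Σln d·Σln f)/(n·Σ(ln d)² − (Σln d)²) = (5·15.5881 − 5.1930·12.8328)/10.4737 = 1.07894; ln C = (Σln f − k·Σln d)/n = 1.44598.

k = 1.079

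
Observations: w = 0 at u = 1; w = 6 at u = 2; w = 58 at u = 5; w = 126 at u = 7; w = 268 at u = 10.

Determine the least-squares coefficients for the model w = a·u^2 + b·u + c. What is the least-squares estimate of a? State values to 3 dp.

a = 3.003

With design matrix A, AᵀA = [[13043, 1477, 179]; [1477, 179, 25]; [179, 25, 5]] and Aᵀw = [34448, 3864, 458]ᵀ.
Row-reducing yields a = 12233/4074, b = -45/14, c = 356/2037.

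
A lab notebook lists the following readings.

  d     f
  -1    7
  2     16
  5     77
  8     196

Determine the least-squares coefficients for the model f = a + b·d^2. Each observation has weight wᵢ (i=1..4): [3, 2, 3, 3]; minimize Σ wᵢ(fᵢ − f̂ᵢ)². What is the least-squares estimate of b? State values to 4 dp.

Forming AᵀWA = [[11, 278]; [278, 14198]] and AᵀWf = [872, 43556]ᵀ gives AᵀWA·[a, b]ᵀ = AᵀWf.
Δ = 11·14198 − 278² = 78894.
a = (872·14198 − 278·43556)/78894 = 15116/4383; b = (11·43556 − 278·872)/78894 = 13150/4383.

b = 3.0002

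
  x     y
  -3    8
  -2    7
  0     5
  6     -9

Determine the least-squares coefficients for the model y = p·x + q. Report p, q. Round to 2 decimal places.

Sums needed: Σx·x = 49, Σx = 1, Σ1 = 4.
Moment sums: Σx·y = -92, Σy = 11.
So AᵀA·[p, q]ᵀ = Aᵀy: [[49, 1]; [1, 4]]·[p, q]ᵀ = [-92, 11]ᵀ.
Determinant 49·4 − 1² = 195.
p = ((-92)·4 − 1·11)/195 = -379/195; q = (49·11 − 1·(-92))/195 = 631/195.

p = -1.94, q = 3.24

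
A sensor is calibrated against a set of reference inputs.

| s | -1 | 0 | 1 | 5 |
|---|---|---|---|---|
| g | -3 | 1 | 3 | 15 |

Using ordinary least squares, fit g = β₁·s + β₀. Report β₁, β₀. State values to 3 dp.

Normal-equation sums: Σs·s = 27, Σs = 5, Σ1 = 4.
Right-hand side: Σs·g = 81, Σg = 16.
Determinant 27·4 − 5² = 83.
β₁ = (81·4 − 5·16)/83 = 244/83; β₀ = (27·16 − 5·81)/83 = 27/83.

β₁ = 2.940, β₀ = 0.325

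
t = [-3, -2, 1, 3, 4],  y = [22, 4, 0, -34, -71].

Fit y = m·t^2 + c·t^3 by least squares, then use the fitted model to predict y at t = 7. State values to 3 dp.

Setting ∂/∂m … = 0 gives: 435·m + 993·c = -1228;  993·m + 5619·c = -6088.
Eliminating c: 5619·(row 1) − 993·(row 2) gives 1458216·m = 5619·(-1228) − 993·(-6088) = -854748, so m = -23743/40506.
Then c = ((-6088) − 993·(-23743/40506))/5619 = -39691/40506.
At t = 7: ŷ = (-23743/40506)·(49) + (-39691/40506)·(343) = -7388710/20253.

ŷ = -364.821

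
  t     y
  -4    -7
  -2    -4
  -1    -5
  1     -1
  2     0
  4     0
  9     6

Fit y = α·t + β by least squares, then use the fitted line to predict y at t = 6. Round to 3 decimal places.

ŷ = 3.004

Forming MᵀM = [[123, 9]; [9, 7]] and Mᵀy = [94, -11]ᵀ gives MᵀM·[α, β]ᵀ = Mᵀy.
Eliminating β: 7·(row 1) − 9·(row 2) gives 780·α = 7·94 − 9·(-11) = 757, so α = 757/780.
Then β = ((-11) − 9·(757/780))/7 = -733/260.
At t = 6: ŷ = (757/780)·(6) + (-733/260)·(1) = 781/260.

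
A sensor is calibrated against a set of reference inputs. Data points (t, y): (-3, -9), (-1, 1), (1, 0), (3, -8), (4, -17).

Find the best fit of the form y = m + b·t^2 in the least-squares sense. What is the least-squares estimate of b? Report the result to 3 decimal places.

The normal equations are: 5·m + 36·b = -33;  36·m + 420·b = -424.
Eliminating b: 420·(row 1) − 36·(row 2) gives 804·m = 420·(-33) − 36·(-424) = 1404, so m = 117/67.
Then b = ((-424) − 36·(117/67))/420 = -233/201.

b = -1.159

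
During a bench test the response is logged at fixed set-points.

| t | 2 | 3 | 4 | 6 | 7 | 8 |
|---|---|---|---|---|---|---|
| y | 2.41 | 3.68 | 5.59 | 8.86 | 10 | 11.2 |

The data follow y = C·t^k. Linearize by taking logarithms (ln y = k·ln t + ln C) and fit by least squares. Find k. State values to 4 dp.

k = 1.1375

Let Y = ln y. Fitting Y = k·ln t + ln C by least squares:
Sums: Σln t = 8.9952, Σ(ln t)² = 14.9303, Σln y = 10.8036, Σln t·ln y = 17.8401.
Normal system: [[14.9303, 8.9952]; [8.9952, 6]]·[k, ln C]ᵀ = [17.8401, 10.8036]ᵀ.
Slope k = (n·Σln t·ln y − Σln t·Σln y)/(n·Σ(ln t)² − (Σln t)²) = (6·17.8401 − 8.9952·10.8036)/8.6686 = 1.13751; ln C = (Σln y − k·Σln t)/n = 0.09524.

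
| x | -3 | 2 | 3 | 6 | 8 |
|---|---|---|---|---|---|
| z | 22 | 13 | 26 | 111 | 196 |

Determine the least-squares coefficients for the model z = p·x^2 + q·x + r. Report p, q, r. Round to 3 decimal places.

Sums needed: Σx^2·x^2 = 5570, Σx^2·x = 736, Σx^2 = 122, Σx·x = 122, Σx = 16, Σ1 = 5.
For Aᵀz: Σx^2·z = 17024, Σx·z = 2272, Σz = 368.
So AᵀA·[p, q, r]ᵀ = Aᵀz: [[5570, 736, 122]; [736, 122, 16]; [122, 16, 5]]·[p, q, r]ᵀ = [17024, 2272, 368]ᵀ.
Row-reducing yields p = 26576/8911, q = 8016/8911, r = -2608/1273.

p = 2.982, q = 0.900, r = -2.049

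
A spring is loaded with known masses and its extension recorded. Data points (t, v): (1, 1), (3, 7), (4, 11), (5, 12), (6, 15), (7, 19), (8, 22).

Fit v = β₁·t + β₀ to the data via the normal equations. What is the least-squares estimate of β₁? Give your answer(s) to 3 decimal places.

β₁ = 2.939

Entries of MᵀM: Σt·t = 200, Σt = 34, Σ1 = 7.
Right-hand side: Σt·v = 525, Σv = 87.
So MᵀM·[β₁, β₀]ᵀ = Mᵀv: [[200, 34]; [34, 7]]·[β₁, β₀]ᵀ = [525, 87]ᵀ.
Determinant 200·7 − 34² = 244.
β₁ = (525·7 − 34·87)/244 = 717/244; β₀ = (200·87 − 34·525)/244 = -225/122.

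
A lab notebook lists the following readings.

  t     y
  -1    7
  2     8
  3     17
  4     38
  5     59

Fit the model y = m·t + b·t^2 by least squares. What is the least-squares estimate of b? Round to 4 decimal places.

b = 2.9310

Forming XᵀX = [[55, 223]; [223, 979]] and Xᵀy = [507, 2275]ᵀ gives XᵀX·[m, b]ᵀ = Xᵀy.
Eliminating b: 979·(row 1) − 223·(row 2) gives 4116·m = 979·507 − 223·2275 = -10972, so m = -2743/1029.
Then b = (2275 − 223·(-2743/1029))/979 = 3016/1029.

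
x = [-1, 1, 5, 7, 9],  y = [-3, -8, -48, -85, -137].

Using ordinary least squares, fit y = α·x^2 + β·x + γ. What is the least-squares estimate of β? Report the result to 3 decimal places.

Sums needed: Σx^2·x^2 = 9589, Σx^2·x = 1197, Σx^2 = 157, Σx·x = 157, Σx = 21, Σ1 = 5.
For Mᵀy: Σx^2·y = -16473, Σx·y = -2073, Σy = -281.
Inverting the 3×3 Gram matrix, [α, β, γ]ᵀ = [-47/32, -3/2, -121/32]ᵀ.

β = -1.500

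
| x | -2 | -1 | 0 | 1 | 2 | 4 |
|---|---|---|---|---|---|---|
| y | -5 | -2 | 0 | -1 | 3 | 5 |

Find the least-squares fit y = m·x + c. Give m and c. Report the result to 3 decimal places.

m = 1.586, c = -1.057

Forming MᵀM = [[26, 4]; [4, 6]] and Mᵀy = [37, 0]ᵀ gives MᵀM·[m, c]ᵀ = Mᵀy.
Eliminating c: 6·(row 1) − 4·(row 2) gives 140·m = 6·37 − 4·0 = 222, so m = 111/70.
Then c = (0 − 4·(111/70))/6 = -37/35.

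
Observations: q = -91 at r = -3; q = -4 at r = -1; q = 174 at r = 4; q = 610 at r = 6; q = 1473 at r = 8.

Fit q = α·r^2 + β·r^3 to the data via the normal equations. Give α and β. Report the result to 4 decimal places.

α = -1.1622, β = 3.0213

The normal equations are: 5730·α + 41324·β = 118193;  41324·α + 313626·β = 899533.
(Σr^2·r^2 = 5730, Σr^2·r^3 = 41324, Σr^3·r^3 = 313626, Σr^2·q = 118193, Σr^3·q = 899533.)
det = 5730·313626 − 41324² = 89404004.
α = (118193·313626 − 41324·899533)/89404004 = -51951937/44702002; β = (5730·899533 − 41324·118193)/89404004 = 135058279/44702002.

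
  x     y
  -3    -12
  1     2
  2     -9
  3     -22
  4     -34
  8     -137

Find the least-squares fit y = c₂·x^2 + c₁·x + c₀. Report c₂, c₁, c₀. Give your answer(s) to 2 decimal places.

Entries of MᵀM: Σx^2·x^2 = 4531, Σx^2·x = 585, Σx^2 = 103, Σx·x = 103, Σx = 15, Σ1 = 6.
For Mᵀy: Σx^2·y = -9652, Σx·y = -1278, Σy = -212.
MᵀM·[c₂, c₁, c₀]ᵀ = Mᵀy becomes [[4531, 585, 103]; [585, 103, 15]; [103, 15, 6]]·[c₂, c₁, c₀]ᵀ = [-9652, -1278, -212]ᵀ.
Inverting the 3×3 Gram matrix, [c₂, c₁, c₀]ᵀ = [-3409/1688, -292353/221128, 291983/110564]ᵀ.

c₂ = -2.02, c₁ = -1.32, c₀ = 2.64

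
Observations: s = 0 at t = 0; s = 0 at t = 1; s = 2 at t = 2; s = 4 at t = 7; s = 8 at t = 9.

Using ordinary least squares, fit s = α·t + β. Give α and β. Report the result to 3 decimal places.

Compute the Gram sums: Σt·t = 135, Σt = 19, Σ1 = 5.
Moment sums: Σt·s = 104, Σs = 14.
MᵀM·[α, β]ᵀ = Mᵀs becomes [[135, 19]; [19, 5]]·[α, β]ᵀ = [104, 14]ᵀ.
Eliminating β: 5·(row 1) − 19·(row 2) gives 314·α = 5·104 − 19·14 = 254, so α = 127/157.
Then β = (14 − 19·(127/157))/5 = -43/157.

α = 0.809, β = -0.274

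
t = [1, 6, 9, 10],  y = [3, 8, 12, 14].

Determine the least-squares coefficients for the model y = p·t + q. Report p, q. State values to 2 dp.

With design matrix M, MᵀM = [[218, 26]; [26, 4]] and Mᵀy = [299, 37]ᵀ.
Determinant 218·4 − 26² = 196.
p = (299·4 − 26·37)/196 = 117/98; q = (218·37 − 26·299)/196 = 73/49.

p = 1.19, q = 1.49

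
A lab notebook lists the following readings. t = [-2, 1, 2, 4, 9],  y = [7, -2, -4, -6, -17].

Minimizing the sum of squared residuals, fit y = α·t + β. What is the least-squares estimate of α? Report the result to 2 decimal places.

α = -2.09

MᵀM·[α, β]ᵀ = Mᵀy reads: 106·α + 14·β = -201;  14·α + 5·β = -22.
det = 106·5 − 14² = 334.
α = ((-201)·5 − 14·(-22))/334 = -697/334; β = (106·(-22) − 14·(-201))/334 = 241/167.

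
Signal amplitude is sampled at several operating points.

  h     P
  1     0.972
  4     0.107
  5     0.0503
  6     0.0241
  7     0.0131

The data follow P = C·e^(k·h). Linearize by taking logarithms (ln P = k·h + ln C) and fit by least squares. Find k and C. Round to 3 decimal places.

Let Y = ln P. Fitting Y = k·h + ln C by least squares:
Σh = 23.0000, Σ(h)² = 127.0000, Σln P = -13.3138, Σh·ln P = -76.6161.
Equations: 127.0000·k + 23.0000·ln C = -76.6161;  23.0000·k + 5·ln C = -13.3138.
Slope k = (n·Σh·ln P − Σh·Σln P)/(n·Σ(h)² − (Σh)²) = (5·-76.6161 − 23.0000·-13.3138)/106.0000 = -0.72513; ln C = (Σln P − k·Σh)/n = 0.67286, so C = exp(0.67286) = 1.95983.

k = -0.725, C = 1.960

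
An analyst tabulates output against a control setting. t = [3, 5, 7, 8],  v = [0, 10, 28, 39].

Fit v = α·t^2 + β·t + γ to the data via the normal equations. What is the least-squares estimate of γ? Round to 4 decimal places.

γ = -1.8844

Sums needed: Σt^2·t^2 = 7203, Σt^2·t = 1007, Σt^2 = 147, Σt·t = 147, Σt = 23, Σ1 = 4.
For Aᵀv: Σt^2·v = 4118, Σt·v = 558, Σv = 77.
AᵀA·[α, β, γ]ᵀ = Aᵀv becomes [[7203, 1007, 147]; [1007, 147, 23]; [147, 23, 4]]·[α, β, γ]ᵀ = [4118, 558, 77]ᵀ.
Row-reducing yields α = 180/199, β = -419/199, γ = -375/199.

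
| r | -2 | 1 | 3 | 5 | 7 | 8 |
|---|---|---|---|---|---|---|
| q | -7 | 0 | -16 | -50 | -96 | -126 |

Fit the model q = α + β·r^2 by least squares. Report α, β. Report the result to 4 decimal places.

α = 1.3346, β = -1.9935

From the data, Σ1 = 6, Σr^2 = 152, Σr^2·r^2 = 7220.
Moment sums: Σq = -295, Σr^2·q = -14190.
Δ = 6·7220 − 152² = 20216.
α = ((-295)·7220 − 152·(-14190))/20216 = 355/266; β = (6·(-14190) − 152·(-295))/20216 = -10075/5054.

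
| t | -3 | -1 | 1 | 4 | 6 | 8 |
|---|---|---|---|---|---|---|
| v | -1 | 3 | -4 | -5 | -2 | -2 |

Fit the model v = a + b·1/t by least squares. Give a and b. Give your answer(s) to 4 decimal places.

Compute the Gram sums: Σ1 = 6, Σ1/t = 5/24, Σ1/t·1/t = 1277/576.
And Σv = -11, Σ1/t·v = -17/2.
Determinant 6·(1277/576) − (5/24)² = 7637/576.
a = ((-11)·(1277/576) − (5/24)·(-17/2))/(7637/576) = -1861/1091; b = (6·(-17/2) − (5/24)·(-11))/(7637/576) = -4008/1091.

a = -1.7058, b = -3.6737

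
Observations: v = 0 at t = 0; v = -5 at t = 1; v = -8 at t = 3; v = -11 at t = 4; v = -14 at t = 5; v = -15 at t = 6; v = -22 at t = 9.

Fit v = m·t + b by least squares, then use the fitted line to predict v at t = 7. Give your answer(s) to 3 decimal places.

v̂ = -17.732

The normal system MᵀM·[m, b]ᵀ = Mᵀv is [[168, 28]; [28, 7]]·[m, b]ᵀ = [-431, -75]ᵀ.
Eliminating b: 7·(row 1) − 28·(row 2) gives 392·m = 7·(-431) − 28·(-75) = -917, so m = -131/56.
Then b = ((-75) − 28·(-131/56))/7 = -19/14.
At t = 7: v̂ = (-131/56)·(7) + (-19/14)·(1) = -993/56.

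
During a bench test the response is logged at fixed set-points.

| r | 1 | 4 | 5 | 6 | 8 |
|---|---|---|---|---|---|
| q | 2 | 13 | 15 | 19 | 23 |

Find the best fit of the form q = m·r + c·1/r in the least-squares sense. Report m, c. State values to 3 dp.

m = 3.034, c = -0.767

AᵀA·[m, c]ᵀ = Aᵀq reads: 142·m + 5·c = 427;  5·m + (16501/14400)·c = 343/24.
(Σr·r = 142, Σr·1/r = 5, Σ1/r·1/r = 16501/14400, Σr·q = 427, Σ1/r·q = 343/24.)
Determinant 142·(16501/14400) − 5² = 991571/7200.
m = (427·(16501/14400) − 5·(343/24))/(991571/7200) = 859561/283306; c = (142·(343/24) − 5·427)/(991571/7200) = -108600/141653.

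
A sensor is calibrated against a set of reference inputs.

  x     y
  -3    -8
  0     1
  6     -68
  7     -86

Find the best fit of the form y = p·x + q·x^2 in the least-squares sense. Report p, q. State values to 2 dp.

p = -1.98, q = -1.50

Entries of MᵀM: Σx·x = 94, Σx·x^2 = 532, Σx^2·x^2 = 3778.
Right-hand side: Σx·y = -986, Σx^2·y = -6734.
So MᵀM·[p, q]ᵀ = Mᵀy: [[94, 532]; [532, 3778]]·[p, q]ᵀ = [-986, -6734]ᵀ.
det = 94·3778 − 532² = 72108.
p = ((-986)·3778 − 532·(-6734))/72108 = -11885/6009; q = (94·(-6734) − 532·(-986))/72108 = -9037/6009.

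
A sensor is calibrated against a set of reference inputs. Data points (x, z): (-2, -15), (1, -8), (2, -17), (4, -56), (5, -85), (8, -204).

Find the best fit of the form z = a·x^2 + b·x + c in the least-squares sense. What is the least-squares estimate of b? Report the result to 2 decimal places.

b = -0.81

Compute the Gram sums: Σx^2·x^2 = 5010, Σx^2·x = 702, Σx^2 = 114, Σx·x = 114, Σx = 18, Σ1 = 6.
And Σx^2·z = -16213, Σx·z = -2293, Σz = -385.
So AᵀA·[a, b, c]ᵀ = Aᵀz: [[5010, 702, 114]; [702, 114, 18]; [114, 18, 6]]·[a, b, c]ᵀ = [-16213, -2293, -385]ᵀ.
Solving the 3×3 system (Gaussian elimination) gives a = -115/38, b = -461/570, c = -2417/570.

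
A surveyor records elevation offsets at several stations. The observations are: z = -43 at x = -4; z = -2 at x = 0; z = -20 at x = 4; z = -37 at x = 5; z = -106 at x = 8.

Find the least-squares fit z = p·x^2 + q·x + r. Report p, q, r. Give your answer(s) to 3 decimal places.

Entries of AᵀA: Σx^2·x^2 = 5233, Σx^2·x = 637, Σx^2 = 121, Σx·x = 121, Σx = 13, Σ1 = 5.
And Σx^2·z = -8717, Σx·z = -941, Σz = -208.
AᵀA·[p, q, r]ᵀ = Aᵀz becomes [[5233, 637, 121]; [637, 121, 13]; [121, 13, 5]]·[p, q, r]ᵀ = [-8717, -941, -208]ᵀ.
Inverting the 3×3 Gram matrix, [p, q, r]ᵀ = [-40035/20216, 55239/20216, -1970/2527]ᵀ.

p = -1.980, q = 2.732, r = -0.780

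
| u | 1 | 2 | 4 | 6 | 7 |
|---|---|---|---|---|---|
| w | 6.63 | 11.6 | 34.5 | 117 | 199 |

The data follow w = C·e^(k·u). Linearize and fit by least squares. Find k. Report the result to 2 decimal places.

k = 0.57

Linearized form: ln w = k·u + ln C. From the 5 transformed points,
AᵀA = [[106.0000, 20.0000]; [20.0000, 5]], rhs = [86.5836, 17.9390]ᵀ  (here Σu = 20.0000, Σ(u)² = 106.0000, Σln w = 17.9390, Σu·ln w = 86.5836).
Slope k = (n·Σu·ln w − Σu·Σln w)/(n·Σ(u)² − (Σu)²) = (5·86.5836 − 20.0000·17.9390)/130.0000 = 0.57029; ln C = (Σln w − k·Σu)/n = 1.30667.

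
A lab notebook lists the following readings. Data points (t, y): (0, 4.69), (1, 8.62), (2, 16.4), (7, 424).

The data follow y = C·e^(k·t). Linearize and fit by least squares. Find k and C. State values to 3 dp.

k = 0.646, C = 4.581

With ln yᵢ as the transformed response and tᵢ as the regressor:
Σt = 10.0000, Σ(t)² = 54.0000, Σln y = 12.5465, Σt·ln y = 50.0968.
Equations: 54.0000·k + 10.0000·ln C = 50.0968;  10.0000·k + 4·ln C = 12.5465.
Slope k = (n·Σt·ln y − Σt·Σln y)/(n·Σ(t)² − (Σt)²) = (4·50.0968 − 10.0000·12.5465)/116.0000 = 0.64588; ln C = (Σln y − k·Σt)/n = 1.52194, so C = exp(1.52194) = 4.58110.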